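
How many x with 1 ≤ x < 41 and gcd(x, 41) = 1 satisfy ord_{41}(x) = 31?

0

φ(41) = 41 − 1 = 40 = 2^3 · 5.
(Z/41Z)^× is cyclic (|G| = 40); a cyclic group of order m has exactly φ(d) elements of each order d | m, and none otherwise.
Since 31 ∤ 40, the count is 0.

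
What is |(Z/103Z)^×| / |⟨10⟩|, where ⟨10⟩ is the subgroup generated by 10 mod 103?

3

By Lagrange's theorem, ord_103(10) divides φ(103) = 103 − 1 = 102 = 2 · 3 · 17.
Divisors of 102: 1, 2, 3, 6, 17, 34, 51, 102.
Compute 10^d (mod 103) for the divisors d until we hit 1:
10^1 ≡ 10 (mod 103)
10^2 ≡ 100 (mod 103)
10^3 ≡ 73 (mod 103)
10^6 ≡ 76 (mod 103)
10^17 ≡ 102 (mod 103)
10^34 ≡ 1 (mod 103) ✓
The order of 10 is 34, so the subgroup it generates has 34 elements.
Index = |(Z/103Z)^×| / |⟨10⟩| = 102 / 34 = 3.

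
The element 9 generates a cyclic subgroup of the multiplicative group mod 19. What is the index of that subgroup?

The order of 9 must divide φ(19) = 19 − 1 = 18 = 2 · 3^2.
Divisors of 18: 1, 2, 3, 6, 9, 18.
Check 9^d mod 19 for each divisor in increasing order:
9^1 ≡ 9 (mod 19)
9^2 ≡ 5 (mod 19)
9^3 ≡ 7 (mod 19)
9^6 ≡ 11 (mod 19)
9^9 ≡ 1 (mod 19) ✓
So ord_19(9) = 9, hence |⟨9⟩| = 9.
[(Z/19Z)^× : ⟨9⟩] = 18/9 = 2.

2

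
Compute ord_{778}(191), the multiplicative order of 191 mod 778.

388

By Lagrange's theorem, ord_778(191) divides φ(778) = φ(2)·φ(389) = 1·388 = 388 = 2^2 · 97.
Divisors of 388: 1, 2, 4, 97, 194, 388.
Compute 191^d (mod 778) for the divisors d until we hit 1:
191^1 ≡ 191 (mod 778)
191^2 ≡ 693 (mod 778)
191^4 ≡ 223 (mod 778)
191^97 ≡ 115 (mod 778)
191^194 ≡ 777 (mod 778)
191^388 ≡ 1 (mod 778) ✓
Therefore the multiplicative order of 191 modulo 778 is 388.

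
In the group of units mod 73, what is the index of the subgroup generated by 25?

The order of 25 must divide φ(73) = 73 − 1 = 72 = 2^3 · 3^2.
Divisors of 72: 1, 2, 3, 4, 6, 8, 9, 12, 18, 24, 36, 72.
Compute 25^d (mod 73) for the divisors d until we hit 1:
25^1 ≡ 25
25^2 ≡ 41
25^3 ≡ 3
25^4 ≡ 2
25^6 ≡ 9
25^8 ≡ 4
25^9 ≡ 27
25^12 ≡ 8
25^18 ≡ 72
25^24 ≡ 64
25^36 ≡ 1
Thus |⟨25⟩| = ord(25) = 36.
The index is φ(73) / ord(25) = 72 / 36 = 2.

2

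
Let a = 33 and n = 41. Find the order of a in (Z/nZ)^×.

ord(33) | φ(41) = 41 − 1 = 40 = 2^3 · 5.
Divisors of 40: 1, 2, 4, 5, 8, 10, 20, 40.
Check 33^d mod 41 for each divisor in increasing order:
33^1 ≡ 33
33^2 ≡ 23
33^4 ≡ 37
33^5 ≡ 32
33^8 ≡ 16
33^10 ≡ 40
33^20 ≡ 1
Hence ord(33) = 20.

20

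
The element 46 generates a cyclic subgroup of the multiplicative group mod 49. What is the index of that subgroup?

2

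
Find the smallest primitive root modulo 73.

φ(73) = 73 − 1 = 72 = 2^3 · 3^2.
Test candidates g = 2, 3, … against the prime factors q ∈ {2, 3} of φ(73): g is a generator iff g^(72/q) ≢ 1 for every such q.
g = 2: 2^36 ≡ 1 — hits 1, so not a primitive root.
g = 3: 3^36 ≡ 1 — hits 1, so not a primitive root.
g = 4: 4^36 ≡ 1 — hits 1, so not a primitive root.
g = 5: 5^36 ≡ 72; 5^24 ≡ 8 — none is 1, so 5 is a primitive root.
The smallest primitive root modulo 73 is 5.

5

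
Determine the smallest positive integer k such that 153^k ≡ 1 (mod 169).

78

Since 153 ∈ (Z/169Z)^×, its order divides φ(169) = φ(13^2) = 13·(13−1) = 156 = 2^2 · 3 · 13.
Divisors of 156: 1, 2, 3, 4, 6, 12, 13, 26, 39, 52, 78, 156.
Compute 153^d (mod 169) for the divisors d until we hit 1:
153^1 ≡ 153
153^2 ≡ 87
153^3 ≡ 129
153^4 ≡ 133
153^6 ≡ 79
153^12 ≡ 157
153^13 ≡ 23
153^26 ≡ 22
153^39 ≡ 168
153^52 ≡ 146
153^78 ≡ 1
Hence ord(153) = 78.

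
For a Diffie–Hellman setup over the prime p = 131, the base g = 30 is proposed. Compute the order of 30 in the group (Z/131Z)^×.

130

By Lagrange's theorem, ord_131(30) divides φ(131) = 131 − 1 = 130 = 2 · 5 · 13.
Divisors of 130: 1, 2, 5, 10, 13, 26, 65, 130.
Test each divisor d:
30^1 ≡ 30 (mod 131)
30^2 ≡ 114 (mod 131)
30^5 ≡ 24 (mod 131)
30^10 ≡ 52 (mod 131)
30^13 ≡ 73 (mod 131)
30^26 ≡ 89 (mod 131)
30^65 ≡ 130 (mod 131)
30^130 ≡ 1 (mod 131) ✓
The smallest such exponent is 130, so the order of 30 is 130.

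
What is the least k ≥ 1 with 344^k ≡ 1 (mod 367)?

366

By Lagrange's theorem, ord_367(344) divides φ(367) = 367 − 1 = 366 = 2 · 3 · 61.
Divisors of 366: 1, 2, 3, 6, 61, 122, 183, 366.
Compute 344^d (mod 367) for the divisors d until we hit 1:
344^1 ≡ 344 (mod 367)
344^2 ≡ 162 (mod 367)
344^3 ≡ 311 (mod 367)
344^6 ≡ 200 (mod 367)
344^61 ≡ 84 (mod 367)
344^122 ≡ 83 (mod 367)
344^183 ≡ 366 (mod 367)
344^366 ≡ 1 (mod 367) ✓
Hence ord(344) = 366.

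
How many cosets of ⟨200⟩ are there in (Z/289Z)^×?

4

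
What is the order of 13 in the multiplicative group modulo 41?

40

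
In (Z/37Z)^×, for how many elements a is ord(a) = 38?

φ(37) = 37 − 1 = 36 = 2^2 · 3^2.
(Z/37Z)^× is cyclic (|G| = 36); a cyclic group of order m has exactly φ(d) elements of each order d | m, and none otherwise.
Since 38 ∤ 36, the count is 0.

0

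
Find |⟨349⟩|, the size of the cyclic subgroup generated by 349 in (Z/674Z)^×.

168

ord(349) | φ(674) = φ(2)·φ(337) = 1·336 = 336 = 2^4 · 3 · 7.
Divisors of 336: 1, 2, 3, 4, 6, 7, 8, 12, 14, 16, 21, 24, 28, 42, 48, 56, 84, 112, 168, 336.
Test each divisor d:
349^1 ≡ 349 (mod 674)
349^2 ≡ 481 (mod 674)
349^3 ≡ 43 (mod 674)
349^4 ≡ 179 (mod 674)
349^6 ≡ 501 (mod 674)
349^7 ≡ 283 (mod 674)
349^8 ≡ 363 (mod 674)
349^12 ≡ 273 (mod 674)
349^14 ≡ 557 (mod 674)
349^16 ≡ 339 (mod 674)
349^21 ≡ 589 (mod 674)
349^24 ≡ 389 (mod 674)
349^28 ≡ 209 (mod 674)
349^42 ≡ 485 (mod 674)
349^48 ≡ 345 (mod 674)
349^56 ≡ 545 (mod 674)
349^84 ≡ 673 (mod 674)
349^112 ≡ 465 (mod 674)
349^168 ≡ 1 (mod 674) ✓
The smallest such exponent is 168, so the order of 349 is 168.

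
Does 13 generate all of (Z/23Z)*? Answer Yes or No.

No

φ(23) = 23 − 1 = 22 = 2 · 11.
It suffices to check that the order of 13 is not a proper divisor of 22: compute 13^(22/q) for q ∈ {2, 11}.
13^11 ≡ 1 (mod 23)  [q = 2: ≡ 1 ✗]
13^2 ≡ 8 (mod 23)  [q = 11: ≢ 1 ✓]
13^11 ≡ 1 shows ord(13) | 11, strictly less than φ(23); not a primitive root.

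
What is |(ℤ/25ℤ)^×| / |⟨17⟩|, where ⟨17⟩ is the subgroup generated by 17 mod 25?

Since 17 ∈ (Z/25Z)^×, its order divides φ(25) = φ(5^2) = 5·(5−1) = 20 = 2^2 · 5.
Divisors of 20: 1, 2, 4, 5, 10, 20.
Test each divisor d:
17^1 ≡ 17
17^2 ≡ 14
17^4 ≡ 21
17^5 ≡ 7
17^10 ≡ 24
17^20 ≡ 1
Thus |⟨17⟩| = ord(17) = 20.
[(Z/25Z)^× : ⟨17⟩] = 20/20 = 1.

1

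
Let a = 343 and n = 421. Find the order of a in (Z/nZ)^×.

70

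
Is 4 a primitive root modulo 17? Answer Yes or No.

No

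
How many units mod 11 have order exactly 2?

φ(11) = 11 − 1 = 10 = 2 · 5.
Since (Z/11Z)^× is cyclic of order 10, the number of elements of order d is φ(d) when d | 10 and 0 otherwise.
2 | 10, and φ(2) = 2 − 1 = 1.

1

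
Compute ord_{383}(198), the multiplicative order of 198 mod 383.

The order of 198 must divide φ(383) = 383 − 1 = 382 = 2 · 191.
Divisors of 382: 1, 2, 191, 382.
Evaluate successive powers at the divisors of 382:
198^1 ≡ 198
198^2 ≡ 138
198^191 ≡ 382
198^382 ≡ 1
The smallest such exponent is 382, so the order of 198 is 382.

382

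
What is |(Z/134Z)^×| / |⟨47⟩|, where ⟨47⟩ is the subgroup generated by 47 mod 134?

Since 47 ∈ (Z/134Z)^×, its order divides φ(134) = φ(2)·φ(67) = 1·66 = 66 = 2 · 3 · 11.
Divisors of 66: 1, 2, 3, 6, 11, 22, 33, 66.
Check 47^d mod 134 for each divisor in increasing order:
47^1 ≡ 47
47^2 ≡ 65
47^3 ≡ 107
47^6 ≡ 59
47^11 ≡ 37
47^22 ≡ 29
47^33 ≡ 1
So ord_134(47) = 33, hence |⟨47⟩| = 33.
The index is φ(134) / ord(47) = 66 / 33 = 2.

2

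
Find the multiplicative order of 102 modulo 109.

The order of 102 must divide φ(109) = 109 − 1 = 108 = 2^2 · 3^3.
Divisors of 108: 1, 2, 3, 4, 6, 9, 12, 18, 27, 36, 54, 108.
Test each divisor d:
102^1 ≡ 102
102^2 ≡ 49
102^3 ≡ 93
102^4 ≡ 3
102^6 ≡ 38
102^9 ≡ 46
102^12 ≡ 27
102^18 ≡ 45
102^27 ≡ 108
102^36 ≡ 63
102^54 ≡ 1
So ord_109(102) = 54.

54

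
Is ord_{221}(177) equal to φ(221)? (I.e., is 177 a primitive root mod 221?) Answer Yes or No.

221 = 13 · 17 is a product of two distinct odd primes, so (Z/221Z)^× ≅ (Z/13Z)^× × (Z/17Z)^× is not cyclic.
No primitive root modulo 221 exists; in particular 177 is not one.

No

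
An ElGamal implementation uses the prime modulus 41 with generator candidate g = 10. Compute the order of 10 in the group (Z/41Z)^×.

By Lagrange's theorem, ord_41(10) divides φ(41) = 41 − 1 = 40 = 2^3 · 5.
Divisors of 40: 1, 2, 4, 5, 8, 10, 20, 40.
Test each divisor d:
10^1 ≡ 10
10^2 ≡ 18
10^4 ≡ 37
10^5 ≡ 1
So ord_41(10) = 5.

5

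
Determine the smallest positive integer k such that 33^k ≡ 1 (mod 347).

173

By Lagrange's theorem, ord_347(33) divides φ(347) = 347 − 1 = 346 = 2 · 173.
Divisors of 346: 1, 2, 173, 346.
Evaluate successive powers at the divisors of 346:
33^1 ≡ 33
33^2 ≡ 48
33^173 ≡ 1
So ord_347(33) = 173.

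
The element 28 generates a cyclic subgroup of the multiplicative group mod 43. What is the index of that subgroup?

1

ord(28) | φ(43) = 43 − 1 = 42 = 2 · 3 · 7.
Divisors of 42: 1, 2, 3, 6, 7, 14, 21, 42.
Check 28^d mod 43 for each divisor in increasing order:
28^1 ≡ 28 (mod 43)
28^2 ≡ 10 (mod 43)
28^3 ≡ 22 (mod 43)
28^6 ≡ 11 (mod 43)
28^7 ≡ 7 (mod 43)
28^14 ≡ 6 (mod 43)
28^21 ≡ 42 (mod 43)
28^42 ≡ 1 (mod 43) ✓
So ord_43(28) = 42, hence |⟨28⟩| = 42.
The index is φ(43) / ord(28) = 42 / 42 = 1.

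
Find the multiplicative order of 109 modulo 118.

58

Since 109 ∈ (Z/118Z)^×, its order divides φ(118) = φ(2)·φ(59) = 1·58 = 58 = 2 · 29.
Divisors of 58: 1, 2, 29, 58.
Evaluate successive powers at the divisors of 58:
109^1 ≡ 109 (mod 118)
109^2 ≡ 81 (mod 118)
109^29 ≡ 117 (mod 118)
109^58 ≡ 1 (mod 118) ✓
The smallest such exponent is 58, so the order of 109 is 58.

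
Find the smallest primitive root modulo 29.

φ(29) = 29 − 1 = 28 = 2^2 · 7.
Test candidates g = 2, 3, … against the prime factors q ∈ {2, 7} of φ(29): g is a generator iff g^(28/q) ≢ 1 for every such q.
g = 2: 2^14 ≡ 28; 2^4 ≡ 16 — none is 1, so 2 is a primitive root.
Hence the least primitive root of 29 is 2.

2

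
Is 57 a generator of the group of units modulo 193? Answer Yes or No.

Yes

φ(193) = 193 − 1 = 192 = 2^6 · 3.
57 is a primitive root mod 193 iff 57^(φ(193)/q) ≢ 1 for every prime q | φ(193), i.e. q ∈ {2, 3}.
57^96 ≡ 192 (mod 193)  [q = 2: ≢ 1 ✓]
57^64 ≡ 84 (mod 193)  [q = 3: ≢ 1 ✓]
All checks pass, so 57 has order 192 and is a primitive root modulo 193.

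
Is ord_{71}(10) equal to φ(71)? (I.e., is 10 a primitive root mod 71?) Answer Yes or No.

φ(71) = 71 − 1 = 70 = 2 · 5 · 7.
Test 10^(70/q) mod 71 for each prime factor q of 70:
10^35 ≡ 1 (mod 71)  [q = 2: ≡ 1 ✗]
10^14 ≡ 25 (mod 71)  [q = 5: ≢ 1 ✓]
10^10 ≡ 30 (mod 71)  [q = 7: ≢ 1 ✓]
Since 10^35 ≡ 1, the order of 10 divides 35 < 70, so 10 is not a primitive root.

No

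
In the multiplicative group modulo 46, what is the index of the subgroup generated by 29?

The order of 29 must divide φ(46) = φ(2)·φ(23) = 1·22 = 22 = 2 · 11.
Divisors of 22: 1, 2, 11, 22.
Compute 29^d (mod 46) for the divisors d until we hit 1:
29^1 ≡ 29
29^2 ≡ 13
29^11 ≡ 1
Thus |⟨29⟩| = ord(29) = 11.
[(Z/46Z)^× : ⟨29⟩] = 22/11 = 2.

2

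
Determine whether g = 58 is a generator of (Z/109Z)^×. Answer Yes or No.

Yes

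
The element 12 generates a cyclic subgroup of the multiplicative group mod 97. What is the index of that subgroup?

6

The order of 12 must divide φ(97) = 97 − 1 = 96 = 2^5 · 3.
Divisors of 96: 1, 2, 3, 4, 6, 8, 12, 16, 24, 32, 48, 96.
Compute 12^d (mod 97) for the divisors d until we hit 1:
12^1 ≡ 12 (mod 97)
12^2 ≡ 47 (mod 97)
12^3 ≡ 79 (mod 97)
12^4 ≡ 75 (mod 97)
12^6 ≡ 33 (mod 97)
12^8 ≡ 96 (mod 97)
12^12 ≡ 22 (mod 97)
12^16 ≡ 1 (mod 97) ✓
Thus |⟨12⟩| = ord(12) = 16.
The index is φ(97) / ord(12) = 96 / 16 = 6.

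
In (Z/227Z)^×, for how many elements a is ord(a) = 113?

112

φ(227) = 227 − 1 = 226 = 2 · 113.
(Z/227Z)^× is cyclic (|G| = 226); a cyclic group of order m has exactly φ(d) elements of each order d | m, and none otherwise.
113 | 226, and φ(113) = 113 − 1 = 112.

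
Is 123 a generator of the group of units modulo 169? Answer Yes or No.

Yes

φ(169) = φ(13^2) = 13·(13−1) = 156 = 2^2 · 3 · 13.
It suffices to check that the order of 123 is not a proper divisor of 156: compute 123^(156/q) for q ∈ {2, 3, 13}.
123^78 ≡ 168 (mod 169)  [q = 2: ≢ 1 ✓]
123^52 ≡ 22 (mod 169)  [q = 3: ≢ 1 ✓]
123^12 ≡ 40 (mod 169)  [q = 13: ≢ 1 ✓]
Every test exponent gives a nontrivial residue, hence 123 generates the full group.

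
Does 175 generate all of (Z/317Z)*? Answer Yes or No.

φ(317) = 317 − 1 = 316 = 2^2 · 79.
175 is a primitive root mod 317 iff 175^(φ(317)/q) ≢ 1 for every prime q | φ(317), i.e. q ∈ {2, 79}.
175^158 ≡ 1 (mod 317)  [q = 2: ≡ 1 ✗]
175^4 ≡ 160 (mod 317)  [q = 79: ≢ 1 ✓]
175^158 ≡ 1 shows ord(175) | 158, strictly less than φ(317); not a primitive root.

No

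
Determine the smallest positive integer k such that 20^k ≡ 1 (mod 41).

By Lagrange's theorem, ord_41(20) divides φ(41) = 41 − 1 = 40 = 2^3 · 5.
Divisors of 40: 1, 2, 4, 5, 8, 10, 20, 40.
Test each divisor d:
20^1 ≡ 20 (mod 41)
20^2 ≡ 31 (mod 41)
20^4 ≡ 18 (mod 41)
20^5 ≡ 32 (mod 41)
20^8 ≡ 37 (mod 41)
20^10 ≡ 40 (mod 41)
20^20 ≡ 1 (mod 41) ✓
Therefore the multiplicative order of 20 modulo 41 is 20.

20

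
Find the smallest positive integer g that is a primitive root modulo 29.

φ(29) = 29 − 1 = 28 = 2^2 · 7.
Test candidates g = 2, 3, … against the prime factors q ∈ {2, 7} of φ(29): g is a generator iff g^(28/q) ≢ 1 for every such q.
g = 2: 2^14 ≡ 28; 2^4 ≡ 16 — none is 1, so 2 is a primitive root.
The smallest primitive root modulo 29 is 2.

2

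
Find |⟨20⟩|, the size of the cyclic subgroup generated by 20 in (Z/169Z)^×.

The order of 20 must divide φ(169) = φ(13^2) = 13·(13−1) = 156 = 2^2 · 3 · 13.
Divisors of 156: 1, 2, 3, 4, 6, 12, 13, 26, 39, 52, 78, 156.
Compute 20^d (mod 169) for the divisors d until we hit 1:
20^1 ≡ 20 (mod 169)
20^2 ≡ 62 (mod 169)
20^3 ≡ 57 (mod 169)
20^4 ≡ 126 (mod 169)
20^6 ≡ 38 (mod 169)
20^12 ≡ 92 (mod 169)
20^13 ≡ 150 (mod 169)
20^26 ≡ 23 (mod 169)
20^39 ≡ 70 (mod 169)
20^52 ≡ 22 (mod 169)
20^78 ≡ 168 (mod 169)
20^156 ≡ 1 (mod 169) ✓
Hence ord(20) = 156.

156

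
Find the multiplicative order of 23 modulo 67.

Since 23 ∈ (Z/67Z)^×, its order divides φ(67) = 67 − 1 = 66 = 2 · 3 · 11.
Divisors of 66: 1, 2, 3, 6, 11, 22, 33, 66.
Evaluate successive powers at the divisors of 66:
23^1 ≡ 23 (mod 67)
23^2 ≡ 60 (mod 67)
23^3 ≡ 40 (mod 67)
23^6 ≡ 59 (mod 67)
23^11 ≡ 29 (mod 67)
23^22 ≡ 37 (mod 67)
23^33 ≡ 1 (mod 67) ✓
The smallest such exponent is 33, so the order of 23 is 33.

33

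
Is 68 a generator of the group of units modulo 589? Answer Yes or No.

No

589 = 19 · 31 is a product of two distinct odd primes, so (Z/589Z)^× ≅ (Z/19Z)^× × (Z/31Z)^× is not cyclic.
No primitive root modulo 589 exists; in particular 68 is not one.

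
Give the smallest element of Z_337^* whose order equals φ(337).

φ(337) = 337 − 1 = 336 = 2^4 · 3 · 7.
Test candidates g = 2, 3, … against the prime factors q ∈ {2, 3, 7} of φ(337): g is a generator iff g^(336/q) ≢ 1 for every such q.
g = 2: 2^168 ≡ 1 — hits 1, so not a primitive root.
g = 3: 3^168 ≡ 1 — hits 1, so not a primitive root.
g = 4: 4^168 ≡ 1 — hits 1, so not a primitive root.
g = 5: 5^168 ≡ 336; 5^112 ≡ 1 — hits 1, so not a primitive root.
g = 6: 6^168 ≡ 1 — hits 1, so not a primitive root.
g = 7: 7^168 ≡ 1 — hits 1, so not a primitive root.
g = 8: 8^168 ≡ 1 — hits 1, so not a primitive root.
g = 9: 9^168 ≡ 1 — hits 1, so not a primitive root.
g = 10: 10^168 ≡ 336; 10^112 ≡ 128; 10^48 ≡ 175 — none is 1, so 10 is a primitive root.
So 10 is the smallest generator of (Z/337Z)^×.

10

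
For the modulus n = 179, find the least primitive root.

φ(179) = 179 − 1 = 178 = 2 · 89.
g is a primitive root iff g^(178/q) ≢ 1 (mod 179) for each prime q ∈ {2, 89}.
g = 2: 2^89 ≡ 178; 2^2 ≡ 4 — none is 1, so 2 is a primitive root.
Hence the least primitive root of 179 is 2.

2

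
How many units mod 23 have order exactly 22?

φ(23) = 23 − 1 = 22 = 2 · 11.
Since (Z/23Z)^× is cyclic of order 22, the number of elements of order d is φ(d) when d | 22 and 0 otherwise.
22 = 2 · 11 divides 22, and φ(22) = 10.

10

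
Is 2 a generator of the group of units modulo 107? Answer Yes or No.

Yes

φ(107) = 107 − 1 = 106 = 2 · 53.
An element g generates (Z/107Z)^× iff g^(106/q) ≢ 1 (mod 107) for each prime q ∈ {2, 53}.
2^53 ≡ 106 (mod 107)  [q = 2: ≢ 1 ✓]
2^2 ≡ 4 (mod 107)  [q = 53: ≢ 1 ✓]
All checks pass, so 2 has order 106 and is a primitive root modulo 107.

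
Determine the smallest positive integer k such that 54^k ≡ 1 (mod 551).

63

The order of 54 must divide φ(551) = φ(19·29) = (19−1)·(29−1) = 18·28 = 504 = 2^3 · 3^2 · 7.
Divisors of 504: 1, 2, 3, 4, 6, 7, 8, 9, 12, 14, 18, 21, 24, 28, 36, 42, 56, 63, 72, 84, 126, 168, 252, 504.
Compute 54^d (mod 551) for the divisors d until we hit 1:
54^1 ≡ 54
54^2 ≡ 161
54^3 ≡ 429
54^4 ≡ 24
54^6 ≡ 7
54^7 ≡ 378
54^8 ≡ 25
54^9 ≡ 248
54^12 ≡ 49
54^14 ≡ 175
54^18 ≡ 343
54^21 ≡ 30
54^24 ≡ 197
54^28 ≡ 320
54^36 ≡ 286
54^42 ≡ 349
54^56 ≡ 465
54^63 ≡ 1
Hence ord(54) = 63.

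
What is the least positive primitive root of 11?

2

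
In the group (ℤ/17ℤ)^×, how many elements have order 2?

1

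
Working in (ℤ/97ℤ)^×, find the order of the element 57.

96

By Lagrange's theorem, ord_97(57) divides φ(97) = 97 − 1 = 96 = 2^5 · 3.
Divisors of 96: 1, 2, 3, 4, 6, 8, 12, 16, 24, 32, 48, 96.
Compute 57^d (mod 97) for the divisors d until we hit 1:
57^1 ≡ 57
57^2 ≡ 48
57^3 ≡ 20
57^4 ≡ 73
57^6 ≡ 12
57^8 ≡ 91
57^12 ≡ 47
57^16 ≡ 36
57^24 ≡ 75
57^32 ≡ 35
57^48 ≡ 96
57^96 ≡ 1
The smallest such exponent is 96, so the order of 57 is 96.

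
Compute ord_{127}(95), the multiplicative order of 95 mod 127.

14

Since 95 ∈ (Z/127Z)^×, its order divides φ(127) = 127 − 1 = 126 = 2 · 3^2 · 7.
Divisors of 126: 1, 2, 3, 6, 7, 9, 14, 18, 21, 42, 63, 126.
Test each divisor d:
95^1 ≡ 95
95^2 ≡ 8
95^3 ≡ 125
95^6 ≡ 4
95^7 ≡ 126
95^9 ≡ 119
95^14 ≡ 1
Therefore the multiplicative order of 95 modulo 127 is 14.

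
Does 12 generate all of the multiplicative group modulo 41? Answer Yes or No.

φ(41) = 41 − 1 = 40 = 2^3 · 5.
Test 12^(40/q) mod 41 for each prime factor q of 40:
12^20 ≡ 40 (mod 41)  [q = 2: ≢ 1 ✓]
12^8 ≡ 18 (mod 41)  [q = 5: ≢ 1 ✓]
None equal 1, so ord_41(12) = 40: 12 is a primitive root.

Yes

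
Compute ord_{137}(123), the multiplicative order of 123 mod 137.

17

The order of 123 must divide φ(137) = 137 − 1 = 136 = 2^3 · 17.
Divisors of 136: 1, 2, 4, 8, 17, 34, 68, 136.
Compute 123^d (mod 137) for the divisors d until we hit 1:
123^1 ≡ 123
123^2 ≡ 59
123^4 ≡ 56
123^8 ≡ 122
123^17 ≡ 1
Therefore the multiplicative order of 123 modulo 137 is 17.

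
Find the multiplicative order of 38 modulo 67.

6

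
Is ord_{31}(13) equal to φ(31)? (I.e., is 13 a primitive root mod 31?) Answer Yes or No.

Yes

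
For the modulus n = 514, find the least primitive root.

φ(514) = φ(2)·φ(257) = 1·256 = 256 = 2^8.
g is a primitive root iff g^(256/q) ≢ 1 (mod 514) for each prime q ∈ {2}.
g = 2: gcd(2, 514) = 2 > 1, not a unit — skip.
g = 3: 3^128 ≡ 513 — none is 1, so 3 is a primitive root.
So 3 is the smallest generator of (Z/514Z)^×.

3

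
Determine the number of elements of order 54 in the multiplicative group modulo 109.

18

φ(109) = 109 − 1 = 108 = 2^2 · 3^3.
Since (Z/109Z)^× is cyclic of order 108, the number of elements of order d is φ(d) when d | 108 and 0 otherwise.
54 = 2 · 3^3 divides 108, and φ(54) = 18.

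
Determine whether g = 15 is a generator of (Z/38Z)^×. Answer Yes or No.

Yes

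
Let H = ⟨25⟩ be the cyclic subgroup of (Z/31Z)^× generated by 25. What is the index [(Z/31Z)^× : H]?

The order of 25 must divide φ(31) = 31 − 1 = 30 = 2 · 3 · 5.
Divisors of 30: 1, 2, 3, 5, 6, 10, 15, 30.
Compute 25^d (mod 31) for the divisors d until we hit 1:
25^1 ≡ 25 (mod 31)
25^2 ≡ 5 (mod 31)
25^3 ≡ 1 (mod 31) ✓
The order of 25 is 3, so the subgroup it generates has 3 elements.
Index = |(Z/31Z)^×| / |⟨25⟩| = 30 / 3 = 10.

10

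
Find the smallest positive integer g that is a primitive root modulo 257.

3

φ(257) = 257 − 1 = 256 = 2^8.
Test candidates g = 2, 3, … against the prime factors q ∈ {2} of φ(257): g is a generator iff g^(256/q) ≢ 1 for every such q.
g = 2: 2^128 ≡ 1 — hits 1, so not a primitive root.
g = 3: 3^128 ≡ 256 — none is 1, so 3 is a primitive root.
The smallest primitive root modulo 257 is 3.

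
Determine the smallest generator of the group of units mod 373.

2

φ(373) = 373 − 1 = 372 = 2^2 · 3 · 31.
Test candidates g = 2, 3, … against the prime factors q ∈ {2, 3, 31} of φ(373): g is a generator iff g^(372/q) ≢ 1 for every such q.
g = 2: 2^186 ≡ 372; 2^124 ≡ 284; 2^12 ≡ 366 — none is 1, so 2 is a primitive root.
So 2 is the smallest generator of (Z/373Z)^×.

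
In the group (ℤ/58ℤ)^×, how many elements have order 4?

φ(58) = φ(2)·φ(29) = 1·28 = 28 = 2^2 · 7.
In a cyclic group of order 28, there are φ(d) elements of order d for each divisor d of 28, and zero for non-divisors.
4 = 2^2 divides 28, and φ(4) = 2.

2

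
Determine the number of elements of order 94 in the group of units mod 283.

φ(283) = 283 − 1 = 282 = 2 · 3 · 47.
Since (Z/283Z)^× is cyclic of order 282, the number of elements of order d is φ(d) when d | 282 and 0 otherwise.
94 = 2 · 47 divides 282, and φ(94) = 46.

46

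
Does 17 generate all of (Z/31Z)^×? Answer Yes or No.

φ(31) = 31 − 1 = 30 = 2 · 3 · 5.
Test 17^(30/q) mod 31 for each prime factor q of 30:
17^15 ≡ 30 (mod 31)  [q = 2: ≢ 1 ✓]
17^10 ≡ 25 (mod 31)  [q = 3: ≢ 1 ✓]
17^6 ≡ 8 (mod 31)  [q = 5: ≢ 1 ✓]
Every test exponent gives a nontrivial residue, hence 17 generates the full group.

Yes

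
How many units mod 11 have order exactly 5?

φ(11) = 11 − 1 = 10 = 2 · 5.
(Z/11Z)^× is cyclic (|G| = 10); a cyclic group of order m has exactly φ(d) elements of each order d | m, and none otherwise.
5 | 10, and φ(5) = 5 − 1 = 4.

4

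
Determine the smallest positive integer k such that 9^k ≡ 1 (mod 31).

By Lagrange's theorem, ord_31(9) divides φ(31) = 31 − 1 = 30 = 2 · 3 · 5.
Divisors of 30: 1, 2, 3, 5, 6, 10, 15, 30.
Evaluate successive powers at the divisors of 30:
9^1 ≡ 9
9^2 ≡ 19
9^3 ≡ 16
9^5 ≡ 25
9^6 ≡ 8
9^10 ≡ 5
9^15 ≡ 1
So ord_31(9) = 15.

15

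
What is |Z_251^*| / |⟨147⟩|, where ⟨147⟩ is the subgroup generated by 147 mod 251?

2

By Lagrange's theorem, ord_251(147) divides φ(251) = 251 − 1 = 250 = 2 · 5^3.
Divisors of 250: 1, 2, 5, 10, 25, 50, 125, 250.
Check 147^d mod 251 for each divisor in increasing order:
147^1 ≡ 147 (mod 251)
147^2 ≡ 23 (mod 251)
147^5 ≡ 204 (mod 251)
147^10 ≡ 201 (mod 251)
147^25 ≡ 219 (mod 251)
147^50 ≡ 20 (mod 251)
147^125 ≡ 1 (mod 251) ✓
So ord_251(147) = 125, hence |⟨147⟩| = 125.
Index = |(Z/251Z)^×| / |⟨147⟩| = 250 / 125 = 2.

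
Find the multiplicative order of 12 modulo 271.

ord(12) | φ(271) = 271 − 1 = 270 = 2 · 3^3 · 5.
Divisors of 270: 1, 2, 3, 5, 6, 9, 10, 15, 18, 27, 30, 45, 54, 90, 135, 270.
Compute 12^d (mod 271) for the divisors d until we hit 1:
12^1 ≡ 12
12^2 ≡ 144
12^3 ≡ 102
12^5 ≡ 54
12^6 ≡ 106
12^9 ≡ 243
12^10 ≡ 206
12^15 ≡ 13
12^18 ≡ 242
12^27 ≡ 270
12^30 ≡ 169
12^45 ≡ 29
12^54 ≡ 1
The smallest such exponent is 54, so the order of 12 is 54.

54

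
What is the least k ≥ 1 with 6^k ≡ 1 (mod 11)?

10

ord(6) | φ(11) = 11 − 1 = 10 = 2 · 5.
Divisors of 10: 1, 2, 5, 10.
Check 6^d mod 11 for each divisor in increasing order:
6^1 ≡ 6
6^2 ≡ 3
6^5 ≡ 10
6^10 ≡ 1
The smallest such exponent is 10, so the order of 6 is 10.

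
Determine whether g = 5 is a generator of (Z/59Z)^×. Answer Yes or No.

φ(59) = 59 − 1 = 58 = 2 · 29.
Test 5^(58/q) mod 59 for each prime factor q of 58:
5^29 ≡ 1 (mod 59)  [q = 2: ≡ 1 ✗]
5^2 ≡ 25 (mod 59)  [q = 29: ≢ 1 ✓]
The check at q = 2 fails, so 5 generates a proper subgroup.

No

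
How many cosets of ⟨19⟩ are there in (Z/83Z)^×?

The order of 19 must divide φ(83) = 83 − 1 = 82 = 2 · 41.
Divisors of 82: 1, 2, 41, 82.
Test each divisor d:
19^1 ≡ 19 (mod 83)
19^2 ≡ 29 (mod 83)
19^41 ≡ 82 (mod 83)
19^82 ≡ 1 (mod 83) ✓
Thus |⟨19⟩| = ord(19) = 82.
The index is φ(83) / ord(19) = 82 / 82 = 1.

1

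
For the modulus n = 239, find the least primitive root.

7

φ(239) = 239 − 1 = 238 = 2 · 7 · 17.
g is a primitive root iff g^(238/q) ≢ 1 (mod 239) for each prime q ∈ {2, 7, 17}.
g = 2: 2^119 ≡ 1 — hits 1, so not a primitive root.
g = 3: 3^119 ≡ 1 — hits 1, so not a primitive root.
g = 4: 4^119 ≡ 1 — hits 1, so not a primitive root.
g = 5: 5^119 ≡ 1 — hits 1, so not a primitive root.
g = 6: 6^119 ≡ 1 — hits 1, so not a primitive root.
g = 7: 7^119 ≡ 238; 7^34 ≡ 24; 7^14 ≡ 211 — none is 1, so 7 is a primitive root.
The smallest primitive root modulo 239 is 7.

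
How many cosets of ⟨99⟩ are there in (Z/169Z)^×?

Since 99 ∈ (Z/169Z)^×, its order divides φ(169) = φ(13^2) = 13·(13−1) = 156 = 2^2 · 3 · 13.
Divisors of 156: 1, 2, 3, 4, 6, 12, 13, 26, 39, 52, 78, 156.
Compute 99^d (mod 169) for the divisors d until we hit 1:
99^1 ≡ 99
99^2 ≡ 168
99^3 ≡ 70
99^4 ≡ 1
So ord_169(99) = 4, hence |⟨99⟩| = 4.
[(Z/169Z)^× : ⟨99⟩] = 156/4 = 39.

39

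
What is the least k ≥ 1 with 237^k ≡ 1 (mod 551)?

126

The order of 237 must divide φ(551) = φ(19·29) = (19−1)·(29−1) = 18·28 = 504 = 2^3 · 3^2 · 7.
Divisors of 504: 1, 2, 3, 4, 6, 7, 8, 9, 12, 14, 18, 21, 24, 28, 36, 42, 56, 63, 72, 84, 126, 168, 252, 504.
Test each divisor d:
237^1 ≡ 237
237^2 ≡ 518
237^3 ≡ 444
237^4 ≡ 538
237^6 ≡ 429
237^7 ≡ 289
237^8 ≡ 169
237^9 ≡ 381
237^12 ≡ 7
237^14 ≡ 320
237^18 ≡ 248
237^21 ≡ 463
237^24 ≡ 49
237^28 ≡ 465
237^36 ≡ 343
237^42 ≡ 30
237^56 ≡ 233
237^63 ≡ 115
237^72 ≡ 286
237^84 ≡ 349
237^126 ≡ 1
Hence ord(237) = 126.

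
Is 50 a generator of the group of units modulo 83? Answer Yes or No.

φ(83) = 83 − 1 = 82 = 2 · 41.
An element g generates (Z/83Z)^× iff g^(82/q) ≢ 1 (mod 83) for each prime q ∈ {2, 41}.
50^41 ≡ 82 (mod 83)  [q = 2: ≢ 1 ✓]
50^2 ≡ 10 (mod 83)  [q = 41: ≢ 1 ✓]
Every test exponent gives a nontrivial residue, hence 50 generates the full group.

Yes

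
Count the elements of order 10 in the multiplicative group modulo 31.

4

φ(31) = 31 − 1 = 30 = 2 · 3 · 5.
Since (Z/31Z)^× is cyclic of order 30, the number of elements of order d is φ(d) when d | 30 and 0 otherwise.
10 = 2 · 5 divides 30, and φ(10) = 4.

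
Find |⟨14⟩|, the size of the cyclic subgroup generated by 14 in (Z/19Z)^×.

18

ord(14) | φ(19) = 19 − 1 = 18 = 2 · 3^2.
Divisors of 18: 1, 2, 3, 6, 9, 18.
Test each divisor d:
14^1 ≡ 14
14^2 ≡ 6
14^3 ≡ 8
14^6 ≡ 7
14^9 ≡ 18
14^18 ≡ 1
So ord_19(14) = 18.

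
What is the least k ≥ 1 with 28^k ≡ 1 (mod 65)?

12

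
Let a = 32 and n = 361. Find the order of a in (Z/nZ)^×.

342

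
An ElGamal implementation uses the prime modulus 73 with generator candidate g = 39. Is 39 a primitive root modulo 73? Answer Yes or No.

Yes

φ(73) = 73 − 1 = 72 = 2^3 · 3^2.
An element g generates (Z/73Z)^× iff g^(72/q) ≢ 1 (mod 73) for each prime q ∈ {2, 3}.
39^36 ≡ 72 (mod 73)  [q = 2: ≢ 1 ✓]
39^24 ≡ 64 (mod 73)  [q = 3: ≢ 1 ✓]
All checks pass, so 39 has order 72 and is a primitive root modulo 73.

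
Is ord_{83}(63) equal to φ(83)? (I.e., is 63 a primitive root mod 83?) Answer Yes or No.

No

φ(83) = 83 − 1 = 82 = 2 · 41.
It suffices to check that the order of 63 is not a proper divisor of 82: compute 63^(82/q) for q ∈ {2, 41}.
63^41 ≡ 1 (mod 83)  [q = 2: ≡ 1 ✗]
63^2 ≡ 68 (mod 83)  [q = 41: ≢ 1 ✓]
The check at q = 2 fails, so 63 generates a proper subgroup.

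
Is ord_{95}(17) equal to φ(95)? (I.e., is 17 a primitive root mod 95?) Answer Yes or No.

No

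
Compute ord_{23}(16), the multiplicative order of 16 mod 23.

11

Since 16 ∈ (Z/23Z)^×, its order divides φ(23) = 23 − 1 = 22 = 2 · 11.
Divisors of 22: 1, 2, 11, 22.
Compute 16^d (mod 23) for the divisors d until we hit 1:
16^1 ≡ 16
16^2 ≡ 3
16^11 ≡ 1
Hence ord(16) = 11.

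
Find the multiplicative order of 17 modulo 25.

The order of 17 must divide φ(25) = φ(5^2) = 5·(5−1) = 20 = 2^2 · 5.
Divisors of 20: 1, 2, 4, 5, 10, 20.
Compute 17^d (mod 25) for the divisors d until we hit 1:
17^1 ≡ 17 (mod 25)
17^2 ≡ 14 (mod 25)
17^4 ≡ 21 (mod 25)
17^5 ≡ 7 (mod 25)
17^10 ≡ 24 (mod 25)
17^20 ≡ 1 (mod 25) ✓
The smallest such exponent is 20, so the order of 17 is 20.

20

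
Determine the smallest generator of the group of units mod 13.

2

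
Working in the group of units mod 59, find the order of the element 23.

58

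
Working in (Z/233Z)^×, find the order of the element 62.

116

By Lagrange's theorem, ord_233(62) divides φ(233) = 233 − 1 = 232 = 2^3 · 29.
Divisors of 232: 1, 2, 4, 8, 29, 58, 116, 232.
Compute 62^d (mod 233) for the divisors d until we hit 1:
62^1 ≡ 62 (mod 233)
62^2 ≡ 116 (mod 233)
62^4 ≡ 175 (mod 233)
62^8 ≡ 102 (mod 233)
62^29 ≡ 89 (mod 233)
62^58 ≡ 232 (mod 233)
62^116 ≡ 1 (mod 233) ✓
The smallest such exponent is 116, so the order of 62 is 116.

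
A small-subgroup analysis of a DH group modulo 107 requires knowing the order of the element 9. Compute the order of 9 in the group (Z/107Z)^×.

53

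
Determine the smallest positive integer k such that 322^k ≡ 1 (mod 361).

Since 322 ∈ (Z/361Z)^×, its order divides φ(361) = φ(19^2) = 19·(19−1) = 342 = 2 · 3^2 · 19.
Divisors of 342: 1, 2, 3, 6, 9, 18, 19, 38, 57, 114, 171, 342.
Evaluate successive powers at the divisors of 342:
322^1 ≡ 322 (mod 361)
322^2 ≡ 77 (mod 361)
322^3 ≡ 246 (mod 361)
322^6 ≡ 229 (mod 361)
322^9 ≡ 18 (mod 361)
322^18 ≡ 324 (mod 361)
322^19 ≡ 360 (mod 361)
322^38 ≡ 1 (mod 361) ✓
The smallest such exponent is 38, so the order of 322 is 38.

38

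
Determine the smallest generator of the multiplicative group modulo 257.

3

φ(257) = 257 − 1 = 256 = 2^8.
g is a primitive root iff g^(256/q) ≢ 1 (mod 257) for each prime q ∈ {2}.
g = 2: 2^128 ≡ 1 — hits 1, so not a primitive root.
g = 3: 3^128 ≡ 256 — none is 1, so 3 is a primitive root.
The smallest primitive root modulo 257 is 3.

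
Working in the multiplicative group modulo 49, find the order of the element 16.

21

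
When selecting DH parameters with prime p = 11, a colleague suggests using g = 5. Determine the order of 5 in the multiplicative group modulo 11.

The order of 5 must divide φ(11) = 11 − 1 = 10 = 2 · 5.
Divisors of 10: 1, 2, 5, 10.
Test each divisor d:
5^1 ≡ 5 (mod 11)
5^2 ≡ 3 (mod 11)
5^5 ≡ 1 (mod 11) ✓
So ord_11(5) = 5.

5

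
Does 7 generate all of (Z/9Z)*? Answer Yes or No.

φ(9) = φ(3^2) = 3·(3−1) = 6 = 2 · 3.
Test 7^(6/q) mod 9 for each prime factor q of 6:
7^3 ≡ 1 (mod 9)  [q = 2: ≡ 1 ✗]
7^2 ≡ 4 (mod 9)  [q = 3: ≢ 1 ✓]
Since 7^3 ≡ 1, the order of 7 divides 3 < 6, so 7 is not a primitive root.

No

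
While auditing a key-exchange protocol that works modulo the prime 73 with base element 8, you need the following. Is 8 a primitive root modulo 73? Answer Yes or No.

No

φ(73) = 73 − 1 = 72 = 2^3 · 3^2.
An element g generates (Z/73Z)^× iff g^(72/q) ≢ 1 (mod 73) for each prime q ∈ {2, 3}.
8^36 ≡ 1 (mod 73)  [q = 2: ≡ 1 ✗]
8^24 ≡ 1 (mod 73)  [q = 3: ≡ 1 ✗]
The check at q = 2 fails, so 8 generates a proper subgroup.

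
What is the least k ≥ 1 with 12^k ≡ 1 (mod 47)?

23

ord(12) | φ(47) = 47 − 1 = 46 = 2 · 23.
Divisors of 46: 1, 2, 23, 46.
Test each divisor d:
12^1 ≡ 12 (mod 47)
12^2 ≡ 3 (mod 47)
12^23 ≡ 1 (mod 47) ✓
So ord_47(12) = 23.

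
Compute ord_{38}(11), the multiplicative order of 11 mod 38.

By Lagrange's theorem, ord_38(11) divides φ(38) = φ(2)·φ(19) = 1·18 = 18 = 2 · 3^2.
Divisors of 18: 1, 2, 3, 6, 9, 18.
Compute 11^d (mod 38) for the divisors d until we hit 1:
11^1 ≡ 11
11^2 ≡ 7
11^3 ≡ 1
The smallest such exponent is 3, so the order of 11 is 3.

3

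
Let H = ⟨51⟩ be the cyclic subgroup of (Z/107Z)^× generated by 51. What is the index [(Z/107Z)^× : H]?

1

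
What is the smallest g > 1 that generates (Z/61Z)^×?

2

φ(61) = 61 − 1 = 60 = 2^2 · 3 · 5.
Test candidates g = 2, 3, … against the prime factors q ∈ {2, 3, 5} of φ(61): g is a generator iff g^(60/q) ≢ 1 for every such q.
g = 2: 2^30 ≡ 60; 2^20 ≡ 47; 2^12 ≡ 9 — none is 1, so 2 is a primitive root.
So 2 is the smallest generator of (Z/61Z)^×.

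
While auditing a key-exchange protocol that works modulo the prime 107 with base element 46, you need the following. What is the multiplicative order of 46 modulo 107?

ord(46) | φ(107) = 107 − 1 = 106 = 2 · 53.
Divisors of 106: 1, 2, 53, 106.
Check 46^d mod 107 for each divisor in increasing order:
46^1 ≡ 46 (mod 107)
46^2 ≡ 83 (mod 107)
46^53 ≡ 106 (mod 107)
46^106 ≡ 1 (mod 107) ✓
Therefore the multiplicative order of 46 modulo 107 is 106.

106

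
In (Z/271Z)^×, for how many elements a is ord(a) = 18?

6

φ(271) = 271 − 1 = 270 = 2 · 3^3 · 5.
In a cyclic group of order 270, there are φ(d) elements of order d for each divisor d of 270, and zero for non-divisors.
18 = 2 · 3^2 divides 270, and φ(18) = 6.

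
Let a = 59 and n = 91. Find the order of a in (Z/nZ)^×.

By Lagrange's theorem, ord_91(59) divides φ(91) = φ(7·13) = (7−1)·(13−1) = 6·12 = 72 = 2^3 · 3^2.
Divisors of 72: 1, 2, 3, 4, 6, 8, 9, 12, 18, 24, 36, 72.
Compute 59^d (mod 91) for the divisors d until we hit 1:
59^1 ≡ 59 (mod 91)
59^2 ≡ 23 (mod 91)
59^3 ≡ 83 (mod 91)
59^4 ≡ 74 (mod 91)
59^6 ≡ 64 (mod 91)
59^8 ≡ 16 (mod 91)
59^9 ≡ 34 (mod 91)
59^12 ≡ 1 (mod 91) ✓
Hence ord(59) = 12.

12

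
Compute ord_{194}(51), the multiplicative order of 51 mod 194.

By Lagrange's theorem, ord_194(51) divides φ(194) = φ(2)·φ(97) = 1·96 = 96 = 2^5 · 3.
Divisors of 96: 1, 2, 3, 4, 6, 8, 12, 16, 24, 32, 48, 96.
Check 51^d mod 194 for each divisor in increasing order:
51^1 ≡ 51
51^2 ≡ 79
51^3 ≡ 149
51^4 ≡ 33
51^6 ≡ 85
51^8 ≡ 119
51^12 ≡ 47
51^16 ≡ 193
51^24 ≡ 75
51^32 ≡ 1
Therefore the multiplicative order of 51 modulo 194 is 32.

32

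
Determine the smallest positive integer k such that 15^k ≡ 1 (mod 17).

8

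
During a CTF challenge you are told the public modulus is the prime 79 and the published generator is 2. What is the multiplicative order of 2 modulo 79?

The order of 2 must divide φ(79) = 79 − 1 = 78 = 2 · 3 · 13.
Divisors of 78: 1, 2, 3, 6, 13, 26, 39, 78.
Test each divisor d:
2^1 ≡ 2 (mod 79)
2^2 ≡ 4 (mod 79)
2^3 ≡ 8 (mod 79)
2^6 ≡ 64 (mod 79)
2^13 ≡ 55 (mod 79)
2^26 ≡ 23 (mod 79)
2^39 ≡ 1 (mod 79) ✓
So ord_79(2) = 39.

39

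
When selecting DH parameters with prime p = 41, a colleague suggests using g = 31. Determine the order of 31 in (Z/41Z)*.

The order of 31 must divide φ(41) = 41 − 1 = 40 = 2^3 · 5.
Divisors of 40: 1, 2, 4, 5, 8, 10, 20, 40.
Check 31^d mod 41 for each divisor in increasing order:
31^1 ≡ 31 (mod 41)
31^2 ≡ 18 (mod 41)
31^4 ≡ 37 (mod 41)
31^5 ≡ 40 (mod 41)
31^8 ≡ 16 (mod 41)
31^10 ≡ 1 (mod 41) ✓
So ord_41(31) = 10.

10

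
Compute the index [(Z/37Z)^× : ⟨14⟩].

3

By Lagrange's theorem, ord_37(14) divides φ(37) = 37 − 1 = 36 = 2^2 · 3^2.
Divisors of 36: 1, 2, 3, 4, 6, 9, 12, 18, 36.
Check 14^d mod 37 for each divisor in increasing order:
14^1 ≡ 14 (mod 37)
14^2 ≡ 11 (mod 37)
14^3 ≡ 6 (mod 37)
14^4 ≡ 10 (mod 37)
14^6 ≡ 36 (mod 37)
14^9 ≡ 31 (mod 37)
14^12 ≡ 1 (mod 37) ✓
The order of 14 is 12, so the subgroup it generates has 12 elements.
Index = |(Z/37Z)^×| / |⟨14⟩| = 36 / 12 = 3.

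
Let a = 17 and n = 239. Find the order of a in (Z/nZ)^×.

Since 17 ∈ (Z/239Z)^×, its order divides φ(239) = 239 − 1 = 238 = 2 · 7 · 17.
Divisors of 238: 1, 2, 7, 14, 17, 34, 119, 238.
Test each divisor d:
17^1 ≡ 17 (mod 239)
17^2 ≡ 50 (mod 239)
17^7 ≡ 51 (mod 239)
17^14 ≡ 211 (mod 239)
17^17 ≡ 100 (mod 239)
17^34 ≡ 201 (mod 239)
17^119 ≡ 1 (mod 239) ✓
So ord_239(17) = 119.

119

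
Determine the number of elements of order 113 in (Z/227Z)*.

φ(227) = 227 − 1 = 226 = 2 · 113.
In a cyclic group of order 226, there are φ(d) elements of order d for each divisor d of 226, and zero for non-divisors.
113 | 226, and φ(113) = 113 − 1 = 112.

112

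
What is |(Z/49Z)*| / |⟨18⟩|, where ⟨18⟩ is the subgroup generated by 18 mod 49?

The order of 18 must divide φ(49) = φ(7^2) = 7·(7−1) = 42 = 2 · 3 · 7.
Divisors of 42: 1, 2, 3, 6, 7, 14, 21, 42.
Check 18^d mod 49 for each divisor in increasing order:
18^1 ≡ 18
18^2 ≡ 30
18^3 ≡ 1
Thus |⟨18⟩| = ord(18) = 3.
[(Z/49Z)^× : ⟨18⟩] = 42/3 = 14.

14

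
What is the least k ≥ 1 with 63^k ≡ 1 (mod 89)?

88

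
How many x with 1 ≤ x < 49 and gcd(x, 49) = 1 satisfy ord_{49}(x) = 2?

φ(49) = φ(7^2) = 7·(7−1) = 42 = 2 · 3 · 7.
Since (Z/49Z)^× is cyclic of order 42, the number of elements of order d is φ(d) when d | 42 and 0 otherwise.
2 | 42, and φ(2) = 2 − 1 = 1.

1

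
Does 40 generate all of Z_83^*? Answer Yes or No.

φ(83) = 83 − 1 = 82 = 2 · 41.
It suffices to check that the order of 40 is not a proper divisor of 82: compute 40^(82/q) for q ∈ {2, 41}.
40^41 ≡ 1 (mod 83)  [q = 2: ≡ 1 ✗]
40^2 ≡ 23 (mod 83)  [q = 41: ≢ 1 ✓]
The check at q = 2 fails, so 40 generates a proper subgroup.

No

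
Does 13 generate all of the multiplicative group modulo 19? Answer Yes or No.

Yes

φ(19) = 19 − 1 = 18 = 2 · 3^2.
An element g generates (Z/19Z)^× iff g^(18/q) ≢ 1 (mod 19) for each prime q ∈ {2, 3}.
13^9 ≡ 18 (mod 19)  [q = 2: ≢ 1 ✓]
13^6 ≡ 11 (mod 19)  [q = 3: ≢ 1 ✓]
All checks pass, so 13 has order 18 and is a primitive root modulo 19.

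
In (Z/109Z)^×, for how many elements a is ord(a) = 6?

φ(109) = 109 − 1 = 108 = 2^2 · 3^3.
Since (Z/109Z)^× is cyclic of order 108, the number of elements of order d is φ(d) when d | 108 and 0 otherwise.
6 = 2 · 3 divides 108, and φ(6) = 2.

2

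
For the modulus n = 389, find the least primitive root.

2

φ(389) = 389 − 1 = 388 = 2^2 · 97.
g is a primitive root iff g^(388/q) ≢ 1 (mod 389) for each prime q ∈ {2, 97}.
g = 2: 2^194 ≡ 388; 2^4 ≡ 16 — none is 1, so 2 is a primitive root.
So 2 is the smallest generator of (Z/389Z)^×.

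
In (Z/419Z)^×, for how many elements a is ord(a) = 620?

0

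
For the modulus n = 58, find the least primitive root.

3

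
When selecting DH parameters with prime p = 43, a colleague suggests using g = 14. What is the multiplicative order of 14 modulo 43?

21

The order of 14 must divide φ(43) = 43 − 1 = 42 = 2 · 3 · 7.
Divisors of 42: 1, 2, 3, 6, 7, 14, 21, 42.
Test each divisor d:
14^1 ≡ 14
14^2 ≡ 24
14^3 ≡ 35
14^6 ≡ 21
14^7 ≡ 36
14^14 ≡ 6
14^21 ≡ 1
So ord_43(14) = 21.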